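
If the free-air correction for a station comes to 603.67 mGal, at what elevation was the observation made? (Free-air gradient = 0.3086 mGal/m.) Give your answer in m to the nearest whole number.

h = 603.67 / 0.3086 = 1956.16 m

1956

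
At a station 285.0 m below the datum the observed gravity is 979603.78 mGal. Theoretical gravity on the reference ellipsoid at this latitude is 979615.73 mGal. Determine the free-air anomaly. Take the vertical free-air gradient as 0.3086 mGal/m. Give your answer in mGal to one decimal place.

Free-air correction = 0.3086 × -285.0 = -87.95 mGal
Free-air anomaly = 979603.78 − 979615.73 + (-87.95) = -99.90 mGal

-99.9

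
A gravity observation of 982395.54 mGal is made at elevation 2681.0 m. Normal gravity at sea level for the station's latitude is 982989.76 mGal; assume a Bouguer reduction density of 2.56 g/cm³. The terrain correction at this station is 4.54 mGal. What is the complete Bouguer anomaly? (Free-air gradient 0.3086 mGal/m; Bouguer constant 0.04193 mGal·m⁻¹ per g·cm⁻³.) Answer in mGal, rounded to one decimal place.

-50.1

Free-air correction = 0.3086 × 2681.0 = 827.36 mGal
Free-air anomaly = 982395.54 − 982989.76 + (827.36) = 233.14 mGal
Bouguer slab correction = 0.04193 × 2.56 × 2681.0 = 287.78 mGal
Simple Bouguer anomaly = 233.14 − (287.78) = -54.64 mGal
Complete Bouguer anomaly = -54.64 + 4.54 = -50.10 mGal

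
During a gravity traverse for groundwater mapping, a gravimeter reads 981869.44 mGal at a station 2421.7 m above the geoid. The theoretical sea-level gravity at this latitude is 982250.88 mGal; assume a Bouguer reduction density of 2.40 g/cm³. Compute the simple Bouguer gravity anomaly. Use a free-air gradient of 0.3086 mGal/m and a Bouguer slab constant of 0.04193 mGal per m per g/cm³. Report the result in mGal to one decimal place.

122.2

Free-air correction = 0.3086 × 2421.7 = 747.34 mGal
Free-air anomaly = 981869.44 − 982250.88 + (747.34) = 365.90 mGal
Bouguer slab correction = 0.04193 × 2.40 × 2421.7 = 243.70 mGal
Simple Bouguer anomaly = 365.90 − (243.70) = 122.20 mGal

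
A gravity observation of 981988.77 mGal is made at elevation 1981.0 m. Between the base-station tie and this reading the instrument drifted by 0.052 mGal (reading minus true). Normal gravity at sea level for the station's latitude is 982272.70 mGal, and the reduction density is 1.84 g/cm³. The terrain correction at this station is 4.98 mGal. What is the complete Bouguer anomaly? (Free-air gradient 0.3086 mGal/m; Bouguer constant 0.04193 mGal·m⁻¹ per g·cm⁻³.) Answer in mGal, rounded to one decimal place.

Drift-corrected reading = 981988.77 − (0.052) = 981988.718 mGal
Free-air correction = 0.3086 × 1981.0 = 611.34 mGal
Free-air anomaly = 981988.718 − 982272.70 + (611.34) = 327.358 mGal
Bouguer slab correction = 0.04193 × 1.84 × 1981.0 = 152.84 mGal
Simple Bouguer anomaly = 327.358 − (152.84) = 174.518 mGal
Complete Bouguer anomaly = 174.518 + 4.98 = 179.498 mGal

179.5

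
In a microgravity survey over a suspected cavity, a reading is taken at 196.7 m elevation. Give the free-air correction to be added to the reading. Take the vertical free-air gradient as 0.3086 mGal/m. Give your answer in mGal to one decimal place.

Free-air correction = 0.3086 × 196.7 = 60.7 mGal

60.7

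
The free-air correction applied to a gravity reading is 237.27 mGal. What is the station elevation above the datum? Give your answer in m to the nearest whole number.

h = 237.27 / 0.3086 = 768.86 m

769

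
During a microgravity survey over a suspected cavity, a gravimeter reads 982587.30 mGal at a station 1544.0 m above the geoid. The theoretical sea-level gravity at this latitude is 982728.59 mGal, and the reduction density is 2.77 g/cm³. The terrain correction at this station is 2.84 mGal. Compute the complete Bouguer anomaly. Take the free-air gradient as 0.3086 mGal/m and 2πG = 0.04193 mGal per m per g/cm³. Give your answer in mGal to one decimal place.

158.7

Free-air correction = 0.3086 × 1544.0 = 476.48 mGal
Free-air anomaly = 982587.30 − 982728.59 + (476.48) = 335.19 mGal
Bouguer slab correction = 0.04193 × 2.77 × 1544.0 = 179.33 mGal
Simple Bouguer anomaly = 335.19 − (179.33) = 155.86 mGal
Complete Bouguer anomaly = 155.86 + 2.84 = 158.70 mGal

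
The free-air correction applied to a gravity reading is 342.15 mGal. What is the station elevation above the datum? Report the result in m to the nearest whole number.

1109

h = 342.15 / 0.3086 = 1108.72 m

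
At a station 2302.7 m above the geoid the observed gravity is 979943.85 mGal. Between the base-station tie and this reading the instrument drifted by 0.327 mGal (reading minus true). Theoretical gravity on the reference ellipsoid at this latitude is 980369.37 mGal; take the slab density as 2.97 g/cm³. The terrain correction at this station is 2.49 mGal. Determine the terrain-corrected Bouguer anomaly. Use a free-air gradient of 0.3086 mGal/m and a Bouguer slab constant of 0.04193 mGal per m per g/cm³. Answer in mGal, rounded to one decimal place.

0.5

Drift-corrected reading = 979943.85 − (0.327) = 979943.523 mGal
Free-air correction = 0.3086 × 2302.7 = 710.61 mGal
Free-air anomaly = 979943.523 − 980369.37 + (710.61) = 284.763 mGal
Bouguer slab correction = 0.04193 × 2.97 × 2302.7 = 286.76 mGal
Simple Bouguer anomaly = 284.763 − (286.76) = -1.997 mGal
Complete Bouguer anomaly = -1.997 + 2.49 = 0.493 mGal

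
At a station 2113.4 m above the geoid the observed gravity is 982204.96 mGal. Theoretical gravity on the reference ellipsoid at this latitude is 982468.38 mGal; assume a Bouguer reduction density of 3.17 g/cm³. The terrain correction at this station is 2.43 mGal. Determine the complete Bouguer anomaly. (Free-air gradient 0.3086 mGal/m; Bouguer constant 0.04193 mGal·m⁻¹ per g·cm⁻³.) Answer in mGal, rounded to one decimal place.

Free-air correction = 0.3086 × 2113.4 = 652.20 mGal
Free-air anomaly = 982204.96 − 982468.38 + (652.20) = 388.78 mGal
Bouguer slab correction = 0.04193 × 3.17 × 2113.4 = 280.91 mGal
Simple Bouguer anomaly = 388.78 − (280.91) = 107.87 mGal
Complete Bouguer anomaly = 107.87 + 2.43 = 110.30 mGal

110.3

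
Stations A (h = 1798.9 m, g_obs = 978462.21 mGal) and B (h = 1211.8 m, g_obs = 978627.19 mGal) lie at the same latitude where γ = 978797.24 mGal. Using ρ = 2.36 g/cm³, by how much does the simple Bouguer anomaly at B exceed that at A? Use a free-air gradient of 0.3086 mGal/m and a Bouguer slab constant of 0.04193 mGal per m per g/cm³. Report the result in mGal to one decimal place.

41.9

Δg_SB(A) = 978462.21 − 978797.24 + 0.3086×1798.9 − 0.04193×2.36×1798.9 = 42.10 mGal
Δg_SB(B) = 978627.19 − 978797.24 + 0.3086×1211.8 − 0.04193×2.36×1211.8 = 84.00 mGal
Difference = 84.00 − (42.10) = 41.90 mGal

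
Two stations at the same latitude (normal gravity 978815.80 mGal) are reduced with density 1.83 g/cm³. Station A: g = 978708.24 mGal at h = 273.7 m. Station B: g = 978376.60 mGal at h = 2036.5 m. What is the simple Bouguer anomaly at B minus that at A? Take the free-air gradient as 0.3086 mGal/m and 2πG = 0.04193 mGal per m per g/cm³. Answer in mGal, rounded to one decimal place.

Δg_SB(A) = 978708.24 − 978815.80 + 0.3086×273.7 − 0.04193×1.83×273.7 = -44.10 mGal
Δg_SB(B) = 978376.60 − 978815.80 + 0.3086×2036.5 − 0.04193×1.83×2036.5 = 33.00 mGal
Difference = 33.00 − (-44.10) = 77.10 mGal

77.1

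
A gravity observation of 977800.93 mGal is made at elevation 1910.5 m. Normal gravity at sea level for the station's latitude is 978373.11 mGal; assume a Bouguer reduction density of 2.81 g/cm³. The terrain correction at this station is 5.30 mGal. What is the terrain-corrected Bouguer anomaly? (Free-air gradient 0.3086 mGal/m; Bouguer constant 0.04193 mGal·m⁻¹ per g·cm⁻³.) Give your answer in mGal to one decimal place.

-202.4

Free-air correction = 0.3086 × 1910.5 = 589.58 mGal
Free-air anomaly = 977800.93 − 978373.11 + (589.58) = 17.40 mGal
Bouguer slab correction = 0.04193 × 2.81 × 1910.5 = 225.10 mGal
Simple Bouguer anomaly = 17.40 − (225.10) = -207.70 mGal
Complete Bouguer anomaly = -207.70 + 5.30 = -202.40 mGal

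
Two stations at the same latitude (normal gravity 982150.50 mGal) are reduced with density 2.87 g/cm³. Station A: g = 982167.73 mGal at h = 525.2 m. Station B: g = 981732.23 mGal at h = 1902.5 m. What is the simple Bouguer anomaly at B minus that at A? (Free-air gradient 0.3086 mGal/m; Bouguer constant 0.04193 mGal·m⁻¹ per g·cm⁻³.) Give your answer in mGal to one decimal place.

-176.2

Δg_SB(A) = 982167.73 − 982150.50 + 0.3086×525.2 − 0.04193×2.87×525.2 = 116.10 mGal
Δg_SB(B) = 981732.23 − 982150.50 + 0.3086×1902.5 − 0.04193×2.87×1902.5 = -60.10 mGal
Difference = -60.10 − (116.10) = -176.20 mGal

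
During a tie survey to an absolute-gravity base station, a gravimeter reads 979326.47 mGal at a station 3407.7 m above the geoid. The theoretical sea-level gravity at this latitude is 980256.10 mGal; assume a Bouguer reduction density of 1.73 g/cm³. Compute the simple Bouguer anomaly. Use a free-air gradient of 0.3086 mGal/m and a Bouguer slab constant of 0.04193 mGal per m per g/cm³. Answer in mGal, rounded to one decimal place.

Free-air correction = 0.3086 × 3407.7 = 1051.62 mGal
Free-air anomaly = 979326.47 − 980256.10 + (1051.62) = 121.99 mGal
Bouguer slab correction = 0.04193 × 1.73 × 3407.7 = 247.19 mGal
Simple Bouguer anomaly = 121.99 − (247.19) = -125.20 mGal

-125.2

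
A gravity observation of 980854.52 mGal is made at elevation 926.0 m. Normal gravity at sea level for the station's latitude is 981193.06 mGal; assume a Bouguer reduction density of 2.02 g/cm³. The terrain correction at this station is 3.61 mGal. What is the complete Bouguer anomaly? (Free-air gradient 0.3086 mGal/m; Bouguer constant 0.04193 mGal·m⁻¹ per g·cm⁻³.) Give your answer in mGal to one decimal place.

-127.6

Free-air correction = 0.3086 × 926.0 = 285.76 mGal
Free-air anomaly = 980854.52 − 981193.06 + (285.76) = -52.78 mGal
Bouguer slab correction = 0.04193 × 2.02 × 926.0 = 78.43 mGal
Simple Bouguer anomaly = -52.78 − (78.43) = -131.21 mGal
Complete Bouguer anomaly = -131.21 + 3.61 = -127.60 mGal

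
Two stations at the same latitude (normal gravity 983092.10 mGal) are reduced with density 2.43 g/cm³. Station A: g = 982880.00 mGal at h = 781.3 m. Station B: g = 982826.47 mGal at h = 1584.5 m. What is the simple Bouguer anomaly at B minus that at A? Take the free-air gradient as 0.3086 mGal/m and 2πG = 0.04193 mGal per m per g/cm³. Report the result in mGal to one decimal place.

112.5

Δg_SB(A) = 982880.00 − 983092.10 + 0.3086×781.3 − 0.04193×2.43×781.3 = -50.60 mGal
Δg_SB(B) = 982826.47 − 983092.10 + 0.3086×1584.5 − 0.04193×2.43×1584.5 = 61.90 mGal
Difference = 61.90 − (-50.60) = 112.50 mGal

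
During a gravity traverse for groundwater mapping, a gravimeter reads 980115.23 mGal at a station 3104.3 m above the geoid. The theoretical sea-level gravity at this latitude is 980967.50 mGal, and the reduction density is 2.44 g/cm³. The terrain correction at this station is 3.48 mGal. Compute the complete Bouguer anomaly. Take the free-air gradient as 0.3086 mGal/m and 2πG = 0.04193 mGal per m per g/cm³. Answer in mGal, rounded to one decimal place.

-208.4

Free-air correction = 0.3086 × 3104.3 = 957.99 mGal
Free-air anomaly = 980115.23 − 980967.50 + (957.99) = 105.72 mGal
Bouguer slab correction = 0.04193 × 2.44 × 3104.3 = 317.60 mGal
Simple Bouguer anomaly = 105.72 − (317.60) = -211.88 mGal
Complete Bouguer anomaly = -211.88 + 3.48 = -208.40 mGal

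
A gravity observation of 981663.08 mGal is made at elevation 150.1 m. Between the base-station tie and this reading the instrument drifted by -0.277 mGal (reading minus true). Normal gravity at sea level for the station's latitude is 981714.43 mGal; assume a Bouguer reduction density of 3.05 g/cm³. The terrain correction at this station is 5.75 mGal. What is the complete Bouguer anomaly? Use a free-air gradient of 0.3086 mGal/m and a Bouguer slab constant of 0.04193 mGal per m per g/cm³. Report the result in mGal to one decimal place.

Drift-corrected reading = 981663.08 − (-0.277) = 981663.357 mGal
Free-air correction = 0.3086 × 150.1 = 46.32 mGal
Free-air anomaly = 981663.357 − 981714.43 + (46.32) = -4.753 mGal
Bouguer slab correction = 0.04193 × 3.05 × 150.1 = 19.20 mGal
Simple Bouguer anomaly = -4.753 − (19.20) = -23.953 mGal
Complete Bouguer anomaly = -23.953 + 5.75 = -18.203 mGal

-18.2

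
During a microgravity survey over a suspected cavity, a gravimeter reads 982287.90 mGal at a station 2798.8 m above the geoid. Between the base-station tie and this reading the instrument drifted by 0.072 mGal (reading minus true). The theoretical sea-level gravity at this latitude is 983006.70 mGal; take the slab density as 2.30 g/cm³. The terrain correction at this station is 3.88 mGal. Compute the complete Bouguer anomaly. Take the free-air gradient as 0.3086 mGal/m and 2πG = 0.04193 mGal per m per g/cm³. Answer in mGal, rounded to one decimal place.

-121.2

Drift-corrected reading = 982287.90 − (0.072) = 982287.828 mGal
Free-air correction = 0.3086 × 2798.8 = 863.71 mGal
Free-air anomaly = 982287.828 − 983006.70 + (863.71) = 144.838 mGal
Bouguer slab correction = 0.04193 × 2.30 × 2798.8 = 269.91 mGal
Simple Bouguer anomaly = 144.838 − (269.91) = -125.072 mGal
Complete Bouguer anomaly = -125.072 + 3.88 = -121.192 mGal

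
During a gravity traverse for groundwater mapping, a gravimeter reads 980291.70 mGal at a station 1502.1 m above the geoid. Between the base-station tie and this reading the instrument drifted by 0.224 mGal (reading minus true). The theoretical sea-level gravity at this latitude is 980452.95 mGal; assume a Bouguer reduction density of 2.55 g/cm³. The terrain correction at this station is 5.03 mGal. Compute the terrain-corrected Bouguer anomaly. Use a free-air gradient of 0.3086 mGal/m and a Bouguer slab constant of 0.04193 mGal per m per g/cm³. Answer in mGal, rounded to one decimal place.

Drift-corrected reading = 980291.70 − (0.224) = 980291.476 mGal
Free-air correction = 0.3086 × 1502.1 = 463.55 mGal
Free-air anomaly = 980291.476 − 980452.95 + (463.55) = 302.076 mGal
Bouguer slab correction = 0.04193 × 2.55 × 1502.1 = 160.61 mGal
Simple Bouguer anomaly = 302.076 − (160.61) = 141.466 mGal
Complete Bouguer anomaly = 141.466 + 5.03 = 146.496 mGal

146.5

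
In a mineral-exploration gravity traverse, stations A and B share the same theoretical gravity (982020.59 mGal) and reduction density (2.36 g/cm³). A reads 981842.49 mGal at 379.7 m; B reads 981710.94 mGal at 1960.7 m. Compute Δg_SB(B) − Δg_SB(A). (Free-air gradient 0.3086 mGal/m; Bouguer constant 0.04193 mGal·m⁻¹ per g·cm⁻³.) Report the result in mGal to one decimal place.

199.9

Δg_SB(A) = 981842.49 − 982020.59 + 0.3086×379.7 − 0.04193×2.36×379.7 = -98.50 mGal
Δg_SB(B) = 981710.94 − 982020.59 + 0.3086×1960.7 − 0.04193×2.36×1960.7 = 101.40 mGal
Difference = 101.40 − (-98.50) = 199.90 mGal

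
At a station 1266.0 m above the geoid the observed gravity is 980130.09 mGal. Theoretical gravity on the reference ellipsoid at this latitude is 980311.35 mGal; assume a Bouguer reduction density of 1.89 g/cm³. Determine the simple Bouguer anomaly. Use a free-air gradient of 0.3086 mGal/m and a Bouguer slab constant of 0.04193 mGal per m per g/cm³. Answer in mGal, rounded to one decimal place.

Free-air correction = 0.3086 × 1266.0 = 390.69 mGal
Free-air anomaly = 980130.09 − 980311.35 + (390.69) = 209.43 mGal
Bouguer slab correction = 0.04193 × 1.89 × 1266.0 = 100.33 mGal
Simple Bouguer anomaly = 209.43 − (100.33) = 109.10 mGal

109.1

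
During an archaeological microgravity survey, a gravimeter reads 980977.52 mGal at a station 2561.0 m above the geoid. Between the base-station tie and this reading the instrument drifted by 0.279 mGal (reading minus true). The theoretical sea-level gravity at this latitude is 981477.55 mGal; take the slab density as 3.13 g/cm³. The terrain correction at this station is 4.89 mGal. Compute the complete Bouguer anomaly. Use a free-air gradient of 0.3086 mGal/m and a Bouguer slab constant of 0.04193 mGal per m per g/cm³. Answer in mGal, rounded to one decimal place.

Drift-corrected reading = 980977.52 − (0.279) = 980977.241 mGal
Free-air correction = 0.3086 × 2561.0 = 790.32 mGal
Free-air anomaly = 980977.241 − 981477.55 + (790.32) = 290.011 mGal
Bouguer slab correction = 0.04193 × 3.13 × 2561.0 = 336.11 mGal
Simple Bouguer anomaly = 290.011 − (336.11) = -46.099 mGal
Complete Bouguer anomaly = -46.099 + 4.89 = -41.209 mGal

-41.2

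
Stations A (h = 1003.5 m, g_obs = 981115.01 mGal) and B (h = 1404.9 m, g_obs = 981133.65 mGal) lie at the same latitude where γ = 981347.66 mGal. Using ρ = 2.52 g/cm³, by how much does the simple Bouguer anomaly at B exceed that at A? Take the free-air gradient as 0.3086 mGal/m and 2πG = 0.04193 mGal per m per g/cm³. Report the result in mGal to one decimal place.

100.1

Δg_SB(A) = 981115.01 − 981347.66 + 0.3086×1003.5 − 0.04193×2.52×1003.5 = -29.00 mGal
Δg_SB(B) = 981133.65 − 981347.66 + 0.3086×1404.9 − 0.04193×2.52×1404.9 = 71.10 mGal
Difference = 71.10 − (-29.00) = 100.10 mGal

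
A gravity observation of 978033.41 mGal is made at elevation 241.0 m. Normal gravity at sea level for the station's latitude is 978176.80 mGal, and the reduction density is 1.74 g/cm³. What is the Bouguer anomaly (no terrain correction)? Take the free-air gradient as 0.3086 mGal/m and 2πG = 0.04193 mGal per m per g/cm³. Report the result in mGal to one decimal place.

-86.6

Free-air correction = 0.3086 × 241.0 = 74.37 mGal
Free-air anomaly = 978033.41 − 978176.80 + (74.37) = -69.02 mGal
Bouguer slab correction = 0.04193 × 1.74 × 241.0 = 17.58 mGal
Simple Bouguer anomaly = -69.02 − (17.58) = -86.60 mGal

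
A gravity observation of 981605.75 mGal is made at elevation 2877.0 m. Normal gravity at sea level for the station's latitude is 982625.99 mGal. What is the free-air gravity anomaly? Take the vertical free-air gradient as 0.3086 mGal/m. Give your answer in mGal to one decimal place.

-132.4

Free-air correction = 0.3086 × 2877.0 = 887.84 mGal
Free-air anomaly = 981605.75 − 982625.99 + (887.84) = -132.40 mGal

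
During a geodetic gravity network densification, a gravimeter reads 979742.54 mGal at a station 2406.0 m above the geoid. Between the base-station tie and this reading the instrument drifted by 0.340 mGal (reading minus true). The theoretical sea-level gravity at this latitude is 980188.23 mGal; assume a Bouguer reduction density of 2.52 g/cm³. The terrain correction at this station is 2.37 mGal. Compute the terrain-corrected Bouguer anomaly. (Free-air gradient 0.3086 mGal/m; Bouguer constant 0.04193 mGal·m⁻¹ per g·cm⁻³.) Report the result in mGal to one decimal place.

Drift-corrected reading = 979742.54 − (0.340) = 979742.200 mGal
Free-air correction = 0.3086 × 2406.0 = 742.49 mGal
Free-air anomaly = 979742.200 − 980188.23 + (742.49) = 296.460 mGal
Bouguer slab correction = 0.04193 × 2.52 × 2406.0 = 254.23 mGal
Simple Bouguer anomaly = 296.460 − (254.23) = 42.230 mGal
Complete Bouguer anomaly = 42.230 + 2.37 = 44.600 mGal

44.6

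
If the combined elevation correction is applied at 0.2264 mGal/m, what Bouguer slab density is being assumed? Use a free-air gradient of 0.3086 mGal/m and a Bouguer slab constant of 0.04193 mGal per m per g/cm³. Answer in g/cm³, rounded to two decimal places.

0.2264 = 0.3086 − 0.04193 × ρ
ρ = (0.3086 − 0.2264) / 0.04193 = 1.96 g/cm³

1.96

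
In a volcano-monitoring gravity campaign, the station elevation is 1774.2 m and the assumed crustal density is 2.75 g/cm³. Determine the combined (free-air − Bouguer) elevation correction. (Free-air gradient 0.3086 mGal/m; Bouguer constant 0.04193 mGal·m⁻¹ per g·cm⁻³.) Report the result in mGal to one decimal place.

Combined gradient = 0.3086 − 0.04193 × 2.75 = 0.1932925 mGal/m
Combined elevation correction = 0.1932925 × 1774.2 = 342.9 mGal

342.9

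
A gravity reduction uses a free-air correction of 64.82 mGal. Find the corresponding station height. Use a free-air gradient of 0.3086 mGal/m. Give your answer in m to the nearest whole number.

210

h = 64.82 / 0.3086 = 210.05 m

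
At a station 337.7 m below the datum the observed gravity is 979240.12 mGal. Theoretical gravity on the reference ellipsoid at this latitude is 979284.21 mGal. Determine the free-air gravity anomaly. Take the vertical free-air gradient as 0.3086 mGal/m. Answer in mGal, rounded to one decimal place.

Free-air correction = 0.3086 × -337.7 = -104.21 mGal
Free-air anomaly = 979240.12 − 979284.21 + (-104.21) = -148.30 mGal

-148.3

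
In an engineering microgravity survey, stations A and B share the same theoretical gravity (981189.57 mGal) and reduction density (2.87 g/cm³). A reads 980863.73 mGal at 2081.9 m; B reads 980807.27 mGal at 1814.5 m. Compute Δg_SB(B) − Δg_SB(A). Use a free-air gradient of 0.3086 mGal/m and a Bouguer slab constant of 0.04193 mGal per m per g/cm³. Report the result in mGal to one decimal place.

-106.8

Δg_SB(A) = 980863.73 − 981189.57 + 0.3086×2081.9 − 0.04193×2.87×2081.9 = 66.10 mGal
Δg_SB(B) = 980807.27 − 981189.57 + 0.3086×1814.5 − 0.04193×2.87×1814.5 = -40.70 mGal
Difference = -40.70 − (66.10) = -106.80 mGal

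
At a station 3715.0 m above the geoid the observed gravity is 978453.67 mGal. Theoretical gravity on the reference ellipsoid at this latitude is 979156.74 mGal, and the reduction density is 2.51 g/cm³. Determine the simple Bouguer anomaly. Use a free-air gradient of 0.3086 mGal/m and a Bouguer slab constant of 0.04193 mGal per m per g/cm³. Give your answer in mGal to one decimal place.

52.4

Free-air correction = 0.3086 × 3715.0 = 1146.45 mGal
Free-air anomaly = 978453.67 − 979156.74 + (1146.45) = 443.38 mGal
Bouguer slab correction = 0.04193 × 2.51 × 3715.0 = 390.98 mGal
Simple Bouguer anomaly = 443.38 − (390.98) = 52.40 mGal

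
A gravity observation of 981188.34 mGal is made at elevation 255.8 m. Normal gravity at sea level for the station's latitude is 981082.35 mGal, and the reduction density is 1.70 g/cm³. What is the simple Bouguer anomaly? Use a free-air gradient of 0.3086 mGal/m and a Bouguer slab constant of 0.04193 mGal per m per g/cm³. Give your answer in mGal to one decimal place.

Free-air correction = 0.3086 × 255.8 = 78.94 mGal
Free-air anomaly = 981188.34 − 981082.35 + (78.94) = 184.93 mGal
Bouguer slab correction = 0.04193 × 1.70 × 255.8 = 18.23 mGal
Simple Bouguer anomaly = 184.93 − (18.23) = 166.70 mGal

166.7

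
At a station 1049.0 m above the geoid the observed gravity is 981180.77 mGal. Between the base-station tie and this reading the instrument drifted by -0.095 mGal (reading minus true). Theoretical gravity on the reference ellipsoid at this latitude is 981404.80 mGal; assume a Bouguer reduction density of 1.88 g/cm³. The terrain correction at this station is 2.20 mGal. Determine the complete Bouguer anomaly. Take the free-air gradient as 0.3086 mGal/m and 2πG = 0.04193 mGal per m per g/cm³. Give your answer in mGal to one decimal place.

Drift-corrected reading = 981180.77 − (-0.095) = 981180.865 mGal
Free-air correction = 0.3086 × 1049.0 = 323.72 mGal
Free-air anomaly = 981180.865 − 981404.80 + (323.72) = 99.785 mGal
Bouguer slab correction = 0.04193 × 1.88 × 1049.0 = 82.69 mGal
Simple Bouguer anomaly = 99.785 − (82.69) = 17.095 mGal
Complete Bouguer anomaly = 17.095 + 2.20 = 19.295 mGal

19.3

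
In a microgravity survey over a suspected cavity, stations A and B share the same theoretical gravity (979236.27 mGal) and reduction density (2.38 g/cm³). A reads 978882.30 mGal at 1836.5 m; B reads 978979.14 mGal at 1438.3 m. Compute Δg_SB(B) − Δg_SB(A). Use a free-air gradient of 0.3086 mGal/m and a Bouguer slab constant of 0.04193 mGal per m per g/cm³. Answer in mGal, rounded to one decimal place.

13.7

Δg_SB(A) = 978882.30 − 979236.27 + 0.3086×1836.5 − 0.04193×2.38×1836.5 = 29.50 mGal
Δg_SB(B) = 978979.14 − 979236.27 + 0.3086×1438.3 − 0.04193×2.38×1438.3 = 43.20 mGal
Difference = 43.20 − (29.50) = 13.70 mGal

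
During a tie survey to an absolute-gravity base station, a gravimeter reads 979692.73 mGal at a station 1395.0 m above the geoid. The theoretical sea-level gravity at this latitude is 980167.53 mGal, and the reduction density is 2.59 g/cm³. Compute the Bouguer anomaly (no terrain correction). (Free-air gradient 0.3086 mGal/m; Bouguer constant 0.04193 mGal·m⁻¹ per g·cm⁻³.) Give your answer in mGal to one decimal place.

-195.8

Free-air correction = 0.3086 × 1395.0 = 430.50 mGal
Free-air anomaly = 979692.73 − 980167.53 + (430.50) = -44.30 mGal
Bouguer slab correction = 0.04193 × 2.59 × 1395.0 = 151.50 mGal
Simple Bouguer anomaly = -44.30 − (151.50) = -195.80 mGal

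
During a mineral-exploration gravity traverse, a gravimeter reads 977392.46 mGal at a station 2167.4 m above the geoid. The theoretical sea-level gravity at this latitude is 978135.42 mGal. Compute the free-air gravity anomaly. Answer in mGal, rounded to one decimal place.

-74.1

Free-air correction = 0.3086 × 2167.4 = 668.86 mGal
Free-air anomaly = 977392.46 − 978135.42 + (668.86) = -74.10 mGal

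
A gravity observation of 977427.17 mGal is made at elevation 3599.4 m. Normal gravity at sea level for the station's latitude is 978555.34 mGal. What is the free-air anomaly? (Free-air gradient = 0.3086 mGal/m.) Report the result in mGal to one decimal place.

Free-air correction = 0.3086 × 3599.4 = 1110.77 mGal
Free-air anomaly = 977427.17 − 978555.34 + (1110.77) = -17.40 mGal

-17.4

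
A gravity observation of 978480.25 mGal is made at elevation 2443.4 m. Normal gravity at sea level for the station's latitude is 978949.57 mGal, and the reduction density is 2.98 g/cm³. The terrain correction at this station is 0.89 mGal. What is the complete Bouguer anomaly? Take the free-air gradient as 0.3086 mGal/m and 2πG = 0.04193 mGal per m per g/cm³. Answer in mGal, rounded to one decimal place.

Free-air correction = 0.3086 × 2443.4 = 754.03 mGal
Free-air anomaly = 978480.25 − 978949.57 + (754.03) = 284.71 mGal
Bouguer slab correction = 0.04193 × 2.98 × 2443.4 = 305.31 mGal
Simple Bouguer anomaly = 284.71 − (305.31) = -20.60 mGal
Complete Bouguer anomaly = -20.60 + 0.89 = -19.71 mGal

-19.7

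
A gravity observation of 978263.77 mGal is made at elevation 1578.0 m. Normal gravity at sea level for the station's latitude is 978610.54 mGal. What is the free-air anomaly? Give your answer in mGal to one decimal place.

Free-air correction = 0.3086 × 1578.0 = 486.97 mGal
Free-air anomaly = 978263.77 − 978610.54 + (486.97) = 140.20 mGal

140.2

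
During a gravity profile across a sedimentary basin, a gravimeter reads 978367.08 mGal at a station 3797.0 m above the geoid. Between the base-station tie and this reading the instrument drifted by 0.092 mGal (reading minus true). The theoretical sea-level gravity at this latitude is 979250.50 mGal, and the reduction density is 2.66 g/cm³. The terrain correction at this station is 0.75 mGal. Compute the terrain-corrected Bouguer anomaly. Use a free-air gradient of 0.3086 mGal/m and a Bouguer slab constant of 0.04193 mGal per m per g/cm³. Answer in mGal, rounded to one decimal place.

Drift-corrected reading = 978367.08 − (0.092) = 978366.988 mGal
Free-air correction = 0.3086 × 3797.0 = 1171.75 mGal
Free-air anomaly = 978366.988 − 979250.50 + (1171.75) = 288.238 mGal
Bouguer slab correction = 0.04193 × 2.66 × 3797.0 = 423.49 mGal
Simple Bouguer anomaly = 288.238 − (423.49) = -135.252 mGal
Complete Bouguer anomaly = -135.252 + 0.75 = -134.502 mGal

-134.5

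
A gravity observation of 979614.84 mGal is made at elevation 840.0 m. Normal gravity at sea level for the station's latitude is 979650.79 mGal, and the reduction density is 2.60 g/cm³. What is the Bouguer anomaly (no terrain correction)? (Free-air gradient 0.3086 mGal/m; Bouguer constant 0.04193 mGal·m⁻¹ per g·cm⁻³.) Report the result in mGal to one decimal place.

Free-air correction = 0.3086 × 840.0 = 259.22 mGal
Free-air anomaly = 979614.84 − 979650.79 + (259.22) = 223.27 mGal
Bouguer slab correction = 0.04193 × 2.60 × 840.0 = 91.58 mGal
Simple Bouguer anomaly = 223.27 − (91.58) = 131.69 mGal

131.7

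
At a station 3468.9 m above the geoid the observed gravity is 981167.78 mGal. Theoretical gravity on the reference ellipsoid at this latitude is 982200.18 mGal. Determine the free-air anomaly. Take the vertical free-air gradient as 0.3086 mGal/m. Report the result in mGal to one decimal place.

38.1

Free-air correction = 0.3086 × 3468.9 = 1070.50 mGal
Free-air anomaly = 981167.78 − 982200.18 + (1070.50) = 38.10 mGal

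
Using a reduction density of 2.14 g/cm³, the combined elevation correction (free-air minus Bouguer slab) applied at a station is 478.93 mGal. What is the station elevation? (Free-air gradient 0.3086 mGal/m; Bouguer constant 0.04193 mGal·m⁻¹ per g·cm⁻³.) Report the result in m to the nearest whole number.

Combined gradient = 0.3086 − 0.04193 × 2.14 = 0.2188698 mGal/m
h = 478.93 / 0.2188698 = 2188.20 m

2188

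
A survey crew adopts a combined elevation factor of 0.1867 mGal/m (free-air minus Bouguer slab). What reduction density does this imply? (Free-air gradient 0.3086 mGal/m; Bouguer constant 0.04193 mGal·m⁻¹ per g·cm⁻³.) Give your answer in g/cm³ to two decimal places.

0.1867 = 0.3086 − 0.04193 × ρ
ρ = (0.3086 − 0.1867) / 0.04193 = 2.91 g/cm³

2.91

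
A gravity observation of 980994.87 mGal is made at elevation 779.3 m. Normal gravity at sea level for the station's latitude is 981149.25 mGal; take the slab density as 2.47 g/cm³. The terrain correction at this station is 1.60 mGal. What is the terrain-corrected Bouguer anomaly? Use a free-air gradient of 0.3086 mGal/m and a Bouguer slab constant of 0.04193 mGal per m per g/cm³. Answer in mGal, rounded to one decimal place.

Free-air correction = 0.3086 × 779.3 = 240.49 mGal
Free-air anomaly = 980994.87 − 981149.25 + (240.49) = 86.11 mGal
Bouguer slab correction = 0.04193 × 2.47 × 779.3 = 80.71 mGal
Simple Bouguer anomaly = 86.11 − (80.71) = 5.40 mGal
Complete Bouguer anomaly = 5.40 + 1.60 = 7.00 mGal

7.0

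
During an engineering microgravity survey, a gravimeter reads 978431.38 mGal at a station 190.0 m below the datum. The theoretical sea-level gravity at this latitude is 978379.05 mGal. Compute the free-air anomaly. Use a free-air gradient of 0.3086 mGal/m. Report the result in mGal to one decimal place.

-6.3

Free-air correction = 0.3086 × -190.0 = -58.63 mGal
Free-air anomaly = 978431.38 − 978379.05 + (-58.63) = -6.30 mGal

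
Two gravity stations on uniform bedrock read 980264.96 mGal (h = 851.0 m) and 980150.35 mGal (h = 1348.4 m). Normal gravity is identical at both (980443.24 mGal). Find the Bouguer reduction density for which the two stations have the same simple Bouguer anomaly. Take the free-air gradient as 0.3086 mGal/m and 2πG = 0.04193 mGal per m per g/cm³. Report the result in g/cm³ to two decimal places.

1.86

Δg_obs = 980150.35 − 980264.96 = -114.61 mGal over Δh = 1348.4 − 851.0 = 497.4 m
Equal Bouguer anomalies ⇒ Δg_obs + (0.3086 − 0.04193ρ)·Δh = 0
0.3086 − 0.04193ρ = −Δg_obs/Δh = 0.23042
ρ = (0.3086 − 0.23042) / 0.04193 = 1.86 g/cm³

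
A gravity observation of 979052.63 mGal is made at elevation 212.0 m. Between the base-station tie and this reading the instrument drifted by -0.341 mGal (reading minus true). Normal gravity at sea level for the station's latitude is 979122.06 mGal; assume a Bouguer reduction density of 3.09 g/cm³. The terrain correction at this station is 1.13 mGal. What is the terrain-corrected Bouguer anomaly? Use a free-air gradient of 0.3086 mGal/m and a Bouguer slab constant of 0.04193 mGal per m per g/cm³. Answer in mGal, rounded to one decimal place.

-30.0

Drift-corrected reading = 979052.63 − (-0.341) = 979052.971 mGal
Free-air correction = 0.3086 × 212.0 = 65.42 mGal
Free-air anomaly = 979052.971 − 979122.06 + (65.42) = -3.669 mGal
Bouguer slab correction = 0.04193 × 3.09 × 212.0 = 27.47 mGal
Simple Bouguer anomaly = -3.669 − (27.47) = -31.139 mGal
Complete Bouguer anomaly = -31.139 + 1.13 = -30.009 mGal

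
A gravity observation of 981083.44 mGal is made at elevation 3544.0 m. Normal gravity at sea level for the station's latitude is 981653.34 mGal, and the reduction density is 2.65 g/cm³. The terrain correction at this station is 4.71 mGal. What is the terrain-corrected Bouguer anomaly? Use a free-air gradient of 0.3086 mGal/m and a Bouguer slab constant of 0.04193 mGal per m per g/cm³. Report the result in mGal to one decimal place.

Free-air correction = 0.3086 × 3544.0 = 1093.68 mGal
Free-air anomaly = 981083.44 − 981653.34 + (1093.68) = 523.78 mGal
Bouguer slab correction = 0.04193 × 2.65 × 3544.0 = 393.79 mGal
Simple Bouguer anomaly = 523.78 − (393.79) = 129.99 mGal
Complete Bouguer anomaly = 129.99 + 4.71 = 134.70 mGal

134.7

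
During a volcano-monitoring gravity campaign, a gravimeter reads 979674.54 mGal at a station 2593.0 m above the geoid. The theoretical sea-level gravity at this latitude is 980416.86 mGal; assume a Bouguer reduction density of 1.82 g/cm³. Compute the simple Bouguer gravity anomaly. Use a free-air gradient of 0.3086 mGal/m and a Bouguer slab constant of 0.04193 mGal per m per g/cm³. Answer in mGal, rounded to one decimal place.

-140.0

Free-air correction = 0.3086 × 2593.0 = 800.20 mGal
Free-air anomaly = 979674.54 − 980416.86 + (800.20) = 57.88 mGal
Bouguer slab correction = 0.04193 × 1.82 × 2593.0 = 197.88 mGal
Simple Bouguer anomaly = 57.88 − (197.88) = -140.00 mGal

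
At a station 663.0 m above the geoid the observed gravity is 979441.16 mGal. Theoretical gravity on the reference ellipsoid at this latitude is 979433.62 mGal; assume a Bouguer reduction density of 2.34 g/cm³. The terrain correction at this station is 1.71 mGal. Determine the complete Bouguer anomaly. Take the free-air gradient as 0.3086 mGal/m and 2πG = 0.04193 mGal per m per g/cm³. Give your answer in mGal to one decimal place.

148.8

Free-air correction = 0.3086 × 663.0 = 204.60 mGal
Free-air anomaly = 979441.16 − 979433.62 + (204.60) = 212.14 mGal
Bouguer slab correction = 0.04193 × 2.34 × 663.0 = 65.05 mGal
Simple Bouguer anomaly = 212.14 − (65.05) = 147.09 mGal
Complete Bouguer anomaly = 147.09 + 1.71 = 148.80 mGal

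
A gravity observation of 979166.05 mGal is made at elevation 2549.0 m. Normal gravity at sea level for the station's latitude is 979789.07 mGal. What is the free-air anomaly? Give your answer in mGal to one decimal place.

163.6

Free-air correction = 0.3086 × 2549.0 = 786.62 mGal
Free-air anomaly = 979166.05 − 979789.07 + (786.62) = 163.60 mGal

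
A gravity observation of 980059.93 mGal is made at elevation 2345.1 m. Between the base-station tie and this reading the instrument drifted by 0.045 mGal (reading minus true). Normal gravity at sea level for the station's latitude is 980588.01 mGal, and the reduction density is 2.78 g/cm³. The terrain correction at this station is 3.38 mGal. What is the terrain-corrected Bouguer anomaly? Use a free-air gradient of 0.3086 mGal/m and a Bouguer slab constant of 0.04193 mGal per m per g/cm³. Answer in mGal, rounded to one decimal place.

-74.4

Drift-corrected reading = 980059.93 − (0.045) = 980059.885 mGal
Free-air correction = 0.3086 × 2345.1 = 723.70 mGal
Free-air anomaly = 980059.885 − 980588.01 + (723.70) = 195.575 mGal
Bouguer slab correction = 0.04193 × 2.78 × 2345.1 = 273.36 mGal
Simple Bouguer anomaly = 195.575 − (273.36) = -77.785 mGal
Complete Bouguer anomaly = -77.785 + 3.38 = -74.405 mGal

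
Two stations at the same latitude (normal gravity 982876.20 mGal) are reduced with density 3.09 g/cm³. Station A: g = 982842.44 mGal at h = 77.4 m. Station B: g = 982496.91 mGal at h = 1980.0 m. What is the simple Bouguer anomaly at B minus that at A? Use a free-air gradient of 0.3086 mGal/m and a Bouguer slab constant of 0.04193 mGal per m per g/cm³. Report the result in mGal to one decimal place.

Δg_SB(A) = 982842.44 − 982876.20 + 0.3086×77.4 − 0.04193×3.09×77.4 = -19.90 mGal
Δg_SB(B) = 982496.91 − 982876.20 + 0.3086×1980.0 − 0.04193×3.09×1980.0 = -24.80 mGal
Difference = -24.80 − (-19.90) = -4.90 mGal

-4.9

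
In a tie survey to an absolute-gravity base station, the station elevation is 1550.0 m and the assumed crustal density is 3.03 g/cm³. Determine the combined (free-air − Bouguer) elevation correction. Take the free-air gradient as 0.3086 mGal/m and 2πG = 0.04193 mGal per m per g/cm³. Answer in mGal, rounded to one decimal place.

281.4

Combined gradient = 0.3086 − 0.04193 × 3.03 = 0.1815521 mGal/m
Combined elevation correction = 0.1815521 × 1550.0 = 281.4 mGal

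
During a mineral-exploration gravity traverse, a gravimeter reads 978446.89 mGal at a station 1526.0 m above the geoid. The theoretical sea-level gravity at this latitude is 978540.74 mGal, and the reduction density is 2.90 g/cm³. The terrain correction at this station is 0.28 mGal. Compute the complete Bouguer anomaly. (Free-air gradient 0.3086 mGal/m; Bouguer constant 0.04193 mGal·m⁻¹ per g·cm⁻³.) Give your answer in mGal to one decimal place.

Free-air correction = 0.3086 × 1526.0 = 470.92 mGal
Free-air anomaly = 978446.89 − 978540.74 + (470.92) = 377.07 mGal
Bouguer slab correction = 0.04193 × 2.90 × 1526.0 = 185.56 mGal
Simple Bouguer anomaly = 377.07 − (185.56) = 191.51 mGal
Complete Bouguer anomaly = 191.51 + 0.28 = 191.79 mGal

191.8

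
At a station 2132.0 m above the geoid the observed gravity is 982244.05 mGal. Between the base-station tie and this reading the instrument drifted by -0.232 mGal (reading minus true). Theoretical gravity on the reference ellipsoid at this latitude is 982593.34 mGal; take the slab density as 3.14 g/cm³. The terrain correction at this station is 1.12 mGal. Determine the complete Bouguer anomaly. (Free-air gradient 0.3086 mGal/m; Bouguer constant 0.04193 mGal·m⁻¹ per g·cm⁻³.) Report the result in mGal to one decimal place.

Drift-corrected reading = 982244.05 − (-0.232) = 982244.282 mGal
Free-air correction = 0.3086 × 2132.0 = 657.94 mGal
Free-air anomaly = 982244.282 − 982593.34 + (657.94) = 308.882 mGal
Bouguer slab correction = 0.04193 × 3.14 × 2132.0 = 280.70 mGal
Simple Bouguer anomaly = 308.882 − (280.70) = 28.182 mGal
Complete Bouguer anomaly = 28.182 + 1.12 = 29.302 mGal

29.3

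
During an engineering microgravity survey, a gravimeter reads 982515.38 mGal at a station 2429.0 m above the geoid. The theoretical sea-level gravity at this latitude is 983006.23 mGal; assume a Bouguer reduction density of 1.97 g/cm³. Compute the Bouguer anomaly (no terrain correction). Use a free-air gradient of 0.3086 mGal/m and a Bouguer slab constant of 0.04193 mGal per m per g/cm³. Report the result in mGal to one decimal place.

58.1

Free-air correction = 0.3086 × 2429.0 = 749.59 mGal
Free-air anomaly = 982515.38 − 983006.23 + (749.59) = 258.74 mGal
Bouguer slab correction = 0.04193 × 1.97 × 2429.0 = 200.64 mGal
Simple Bouguer anomaly = 258.74 − (200.64) = 58.10 mGal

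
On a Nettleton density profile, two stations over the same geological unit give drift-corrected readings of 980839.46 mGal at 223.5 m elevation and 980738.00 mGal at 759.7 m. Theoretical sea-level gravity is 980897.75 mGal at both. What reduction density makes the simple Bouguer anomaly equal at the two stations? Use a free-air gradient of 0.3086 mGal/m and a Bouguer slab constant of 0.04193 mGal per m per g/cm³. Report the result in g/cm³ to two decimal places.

Δg_obs = 980738.00 − 980839.46 = -101.46 mGal over Δh = 759.7 − 223.5 = 536.2 m
Equal Bouguer anomalies ⇒ Δg_obs + (0.3086 − 0.04193ρ)·Δh = 0
0.3086 − 0.04193ρ = −Δg_obs/Δh = 0.18922
ρ = (0.3086 − 0.18922) / 0.04193 = 2.85 g/cm³

2.85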